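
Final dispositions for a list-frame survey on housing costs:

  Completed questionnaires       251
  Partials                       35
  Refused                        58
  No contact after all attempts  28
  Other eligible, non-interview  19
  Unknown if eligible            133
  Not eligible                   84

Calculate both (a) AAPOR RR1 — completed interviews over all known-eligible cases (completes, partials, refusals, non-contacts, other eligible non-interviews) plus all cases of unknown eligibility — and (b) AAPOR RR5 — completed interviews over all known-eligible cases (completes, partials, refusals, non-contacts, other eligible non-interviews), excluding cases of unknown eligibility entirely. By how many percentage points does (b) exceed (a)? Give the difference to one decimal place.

16.3

Numerator → 251
Denominator → 251 + 35 + 58 + 28 + 19 + 133 = 524
RR1 = 251 / 524 = 0.4790
Denominator → 251 + 35 + 58 + 28 + 19 = 391
RR5 = 251 / 391 = 0.6419
Difference = 64.19 − 47.90 = 16.29 percentage points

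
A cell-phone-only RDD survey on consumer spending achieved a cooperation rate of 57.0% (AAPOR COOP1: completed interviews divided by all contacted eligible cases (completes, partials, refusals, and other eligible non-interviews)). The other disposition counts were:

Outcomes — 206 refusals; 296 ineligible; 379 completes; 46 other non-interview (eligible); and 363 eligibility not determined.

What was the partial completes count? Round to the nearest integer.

34

COOP1 = 379 / D = 0.570
D = 379 / 0.570 = 664.9
Remaining denominator categories sum to 631
partial completes = 664.9 − 631 ≈ 34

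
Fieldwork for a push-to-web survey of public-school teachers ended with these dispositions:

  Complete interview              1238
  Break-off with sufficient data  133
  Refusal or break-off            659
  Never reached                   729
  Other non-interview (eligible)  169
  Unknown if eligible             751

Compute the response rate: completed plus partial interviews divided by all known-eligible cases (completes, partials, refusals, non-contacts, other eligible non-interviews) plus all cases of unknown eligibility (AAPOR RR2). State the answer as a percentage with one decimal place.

37.3%

Numerator = 1238 + 133 = 1371
Denominator = 1238 + 133 + 659 + 729 + 169 + 751 = 3679
RR2 = 1371 / 3679 = 0.3727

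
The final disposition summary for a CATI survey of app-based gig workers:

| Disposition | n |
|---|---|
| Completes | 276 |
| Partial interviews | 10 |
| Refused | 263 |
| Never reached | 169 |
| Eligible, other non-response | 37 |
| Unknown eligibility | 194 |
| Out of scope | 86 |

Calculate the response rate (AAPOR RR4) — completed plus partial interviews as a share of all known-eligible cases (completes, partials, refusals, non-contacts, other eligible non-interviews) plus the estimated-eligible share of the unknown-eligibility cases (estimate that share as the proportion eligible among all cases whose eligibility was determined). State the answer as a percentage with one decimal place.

Top: 276 + 10 = 286
Known eligible: 276 + 10 + 263 + 169 + 37 = 755
e = 755 / (755 + 86) = 755 / 841 = 0.8977
e × U: 0.8977 × 194 = 174.15
Base: 755 + 174.15 = 929.15
RR4 = 286 / 929.15 = 0.3078

30.8%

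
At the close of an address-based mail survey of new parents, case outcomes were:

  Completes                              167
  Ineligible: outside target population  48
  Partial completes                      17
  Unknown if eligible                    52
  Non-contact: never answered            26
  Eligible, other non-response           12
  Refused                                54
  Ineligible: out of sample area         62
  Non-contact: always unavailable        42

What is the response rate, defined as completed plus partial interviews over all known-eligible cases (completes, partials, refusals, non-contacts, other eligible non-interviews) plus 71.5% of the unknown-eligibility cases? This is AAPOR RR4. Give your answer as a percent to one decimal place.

No answer / not reached = 26 + 42 = 68
Screened out, ineligible = 48 + 62 = 110
Num → 167 + 17 = 184
Determined eligible → 167 + 17 + 54 + 68 + 12 = 318
Eligible share of unknowns → 0.7150 × 52 = 37.18
Base → 318 + 37.18 = 355.18
RR4 = 184 / 355.18 = 0.5180

51.8%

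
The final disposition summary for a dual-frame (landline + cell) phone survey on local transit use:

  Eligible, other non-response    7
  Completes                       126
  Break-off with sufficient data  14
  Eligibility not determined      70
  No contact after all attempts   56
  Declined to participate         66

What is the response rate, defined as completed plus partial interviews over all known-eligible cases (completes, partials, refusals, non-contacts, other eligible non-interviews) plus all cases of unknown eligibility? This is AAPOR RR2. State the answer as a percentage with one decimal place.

Top = 126 + 14 = 140
Denominator = 126 + 14 + 66 + 56 + 7 + 70 = 339
RR2 = 140 / 339 = 0.4130

41.3%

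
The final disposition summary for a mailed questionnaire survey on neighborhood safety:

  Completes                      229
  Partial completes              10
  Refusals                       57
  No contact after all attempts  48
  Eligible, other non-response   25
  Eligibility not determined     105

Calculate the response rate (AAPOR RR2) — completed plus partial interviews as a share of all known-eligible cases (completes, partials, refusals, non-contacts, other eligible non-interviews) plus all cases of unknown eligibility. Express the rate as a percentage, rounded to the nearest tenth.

50.4%

Numerator = 229 + 10 = 239
Denom = 229 + 10 + 57 + 48 + 25 + 105 = 474
RR2 = 239 / 474 = 0.5042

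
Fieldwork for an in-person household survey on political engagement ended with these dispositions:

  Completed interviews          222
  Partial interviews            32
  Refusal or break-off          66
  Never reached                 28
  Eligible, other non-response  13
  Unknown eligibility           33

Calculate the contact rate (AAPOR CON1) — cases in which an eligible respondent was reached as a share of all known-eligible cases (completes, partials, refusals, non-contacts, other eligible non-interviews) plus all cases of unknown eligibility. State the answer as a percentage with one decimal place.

Numerator = 222 + 32 + 66 + 13 = 333
Denom = 222 + 32 + 66 + 28 + 13 + 33 = 394
CON1 = 333 / 394 = 0.8452

84.5%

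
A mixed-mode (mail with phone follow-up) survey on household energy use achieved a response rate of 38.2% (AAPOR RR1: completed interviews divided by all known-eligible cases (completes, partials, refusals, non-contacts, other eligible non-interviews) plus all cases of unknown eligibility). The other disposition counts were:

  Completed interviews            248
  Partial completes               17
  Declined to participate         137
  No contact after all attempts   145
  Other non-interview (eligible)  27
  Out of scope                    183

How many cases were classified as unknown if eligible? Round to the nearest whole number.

75

RR1 = 248 / D = 0.382
D = 248 / 0.382 = 649.2
Other denominator terms total 574
unknown if eligible = 649.2 − 574 ≈ 75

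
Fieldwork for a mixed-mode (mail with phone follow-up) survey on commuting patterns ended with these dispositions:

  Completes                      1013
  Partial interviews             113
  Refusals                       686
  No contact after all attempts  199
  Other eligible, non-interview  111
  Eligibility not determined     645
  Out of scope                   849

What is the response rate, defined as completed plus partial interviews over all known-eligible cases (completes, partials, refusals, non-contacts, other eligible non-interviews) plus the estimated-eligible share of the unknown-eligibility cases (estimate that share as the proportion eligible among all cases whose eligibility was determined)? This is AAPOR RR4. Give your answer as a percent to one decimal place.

43.6%

Numerator → 1013 + 113 = 1126
Eligible (known) → 1013 + 113 + 686 + 199 + 111 = 2122
e = 2122 / (2122 + 849) = 2122 / 2971 = 0.7142
e × U → 0.7142 × 645 = 460.66
Base → 2122 + 460.66 = 2582.66
RR4 = 1126 / 2582.66 = 0.4360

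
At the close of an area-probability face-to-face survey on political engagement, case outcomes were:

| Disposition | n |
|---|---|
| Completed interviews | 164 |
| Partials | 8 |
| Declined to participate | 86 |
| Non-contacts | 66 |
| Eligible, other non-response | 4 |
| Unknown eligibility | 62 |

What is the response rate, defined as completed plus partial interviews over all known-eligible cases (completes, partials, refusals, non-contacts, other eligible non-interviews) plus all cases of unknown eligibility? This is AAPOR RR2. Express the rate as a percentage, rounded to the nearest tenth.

44.1%

Num → 164 + 8 = 172
Denominator → 164 + 8 + 86 + 66 + 4 + 62 = 390
RR2 = 172 / 390 = 0.4410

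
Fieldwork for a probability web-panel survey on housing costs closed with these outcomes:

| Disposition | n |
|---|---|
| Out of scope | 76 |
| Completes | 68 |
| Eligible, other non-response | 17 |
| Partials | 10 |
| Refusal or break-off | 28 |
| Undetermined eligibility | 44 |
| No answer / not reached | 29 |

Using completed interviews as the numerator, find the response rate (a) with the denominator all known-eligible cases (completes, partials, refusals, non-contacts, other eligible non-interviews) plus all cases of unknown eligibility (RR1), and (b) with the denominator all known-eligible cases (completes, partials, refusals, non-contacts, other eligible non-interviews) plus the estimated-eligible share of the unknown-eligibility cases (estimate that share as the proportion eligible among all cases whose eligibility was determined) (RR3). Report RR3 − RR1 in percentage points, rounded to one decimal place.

Top: 68
Base: 68 + 10 + 28 + 29 + 17 + 44 = 196
RR1 = 68 / 196 = 0.3469
Determined eligible: 68 + 10 + 28 + 29 + 17 = 152
e = 152 / (152 + 76) = 152 / 228 = 0.6667
Eligible share of unknowns: 0.6667 × 44 = 29.33
Base: 152 + 29.33 = 181.33
RR3 = 68 / 181.33 = 0.3750
Difference = 37.50 − 34.69 = 2.81 percentage points

2.8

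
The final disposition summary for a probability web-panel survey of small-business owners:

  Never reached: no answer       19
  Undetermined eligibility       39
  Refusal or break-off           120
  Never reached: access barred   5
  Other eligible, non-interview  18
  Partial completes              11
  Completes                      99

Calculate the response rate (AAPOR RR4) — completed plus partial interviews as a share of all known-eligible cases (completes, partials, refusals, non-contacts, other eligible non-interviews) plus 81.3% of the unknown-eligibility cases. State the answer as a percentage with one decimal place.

36.2%

No contact after all attempts = 19 + 5 = 24
Numerator: 99 + 11 = 110
Determined eligible: 99 + 11 + 120 + 24 + 18 = 272
Estimated eligible among unknowns: 0.8130 × 39 = 31.71
Base: 272 + 31.71 = 303.71
RR4 = 110 / 303.71 = 0.3622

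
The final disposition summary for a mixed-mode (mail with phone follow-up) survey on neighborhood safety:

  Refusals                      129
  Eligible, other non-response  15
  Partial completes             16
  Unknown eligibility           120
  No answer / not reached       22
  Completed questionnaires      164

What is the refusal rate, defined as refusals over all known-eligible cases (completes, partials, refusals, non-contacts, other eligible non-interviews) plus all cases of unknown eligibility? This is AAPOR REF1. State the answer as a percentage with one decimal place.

27.7%

Top = 129
Denom = 164 + 16 + 129 + 22 + 15 + 120 = 466
REF1 = 129 / 466 = 0.2768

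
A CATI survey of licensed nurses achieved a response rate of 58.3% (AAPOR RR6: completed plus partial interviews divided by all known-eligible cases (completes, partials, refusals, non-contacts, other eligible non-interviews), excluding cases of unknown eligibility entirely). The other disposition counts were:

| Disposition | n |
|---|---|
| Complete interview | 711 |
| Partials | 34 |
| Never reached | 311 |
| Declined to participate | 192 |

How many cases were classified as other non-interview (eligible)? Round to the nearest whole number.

30

Top → 711 + 34 = 745
RR6 = 745 / D = 0.583
D = 745 / 0.583 = 1277.9
Remaining denominator categories sum to 1248
other non-interview (eligible) = 1277.9 − 1248 ≈ 30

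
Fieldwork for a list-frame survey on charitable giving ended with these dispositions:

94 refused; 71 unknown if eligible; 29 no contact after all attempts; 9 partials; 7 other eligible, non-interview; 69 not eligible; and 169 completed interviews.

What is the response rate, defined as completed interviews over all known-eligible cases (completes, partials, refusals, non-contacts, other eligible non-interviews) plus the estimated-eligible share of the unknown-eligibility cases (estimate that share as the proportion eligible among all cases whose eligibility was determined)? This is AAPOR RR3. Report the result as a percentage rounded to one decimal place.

46.2%

Top → 169
Determined eligible → 169 + 9 + 94 + 29 + 7 = 308
e = 308 / (308 + 69) = 308 / 377 = 0.8170
Estimated eligible among unknowns → 0.8170 × 71 = 58.01
Base → 308 + 58.01 = 366.01
RR3 = 169 / 366.01 = 0.4617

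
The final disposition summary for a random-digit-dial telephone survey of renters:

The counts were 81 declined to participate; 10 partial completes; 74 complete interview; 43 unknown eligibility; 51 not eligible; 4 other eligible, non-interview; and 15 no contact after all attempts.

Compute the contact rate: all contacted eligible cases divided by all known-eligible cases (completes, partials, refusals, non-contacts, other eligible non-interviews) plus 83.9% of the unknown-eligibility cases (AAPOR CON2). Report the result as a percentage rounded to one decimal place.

76.8%

Top: 74 + 10 + 81 + 4 = 169
Known eligible: 74 + 10 + 81 + 15 + 4 = 184
Eligible share of unknowns: 0.8390 × 43 = 36.08
Base: 184 + 36.08 = 220.08
CON2 = 169 / 220.08 = 0.7679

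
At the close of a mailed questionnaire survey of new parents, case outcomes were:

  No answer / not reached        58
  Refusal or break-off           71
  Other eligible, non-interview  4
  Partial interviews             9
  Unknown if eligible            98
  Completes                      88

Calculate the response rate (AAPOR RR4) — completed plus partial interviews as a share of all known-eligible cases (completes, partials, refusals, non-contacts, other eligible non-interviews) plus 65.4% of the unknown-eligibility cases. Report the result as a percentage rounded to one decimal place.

33.0%

Top → 88 + 9 = 97
Determined eligible → 88 + 9 + 71 + 58 + 4 = 230
Estimated eligible among unknowns → 0.6540 × 98 = 64.09
Denominator → 230 + 64.09 = 294.09
RR4 = 97 / 294.09 = 0.3298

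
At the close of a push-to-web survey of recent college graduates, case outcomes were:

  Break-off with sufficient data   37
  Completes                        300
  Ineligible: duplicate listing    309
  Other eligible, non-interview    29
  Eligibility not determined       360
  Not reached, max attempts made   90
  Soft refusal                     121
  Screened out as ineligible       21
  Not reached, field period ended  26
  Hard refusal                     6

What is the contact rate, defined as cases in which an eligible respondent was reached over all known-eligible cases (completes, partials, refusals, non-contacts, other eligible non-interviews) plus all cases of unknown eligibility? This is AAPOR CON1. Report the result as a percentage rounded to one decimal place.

Refusal or break-off = 6 + 121 = 127
No answer / not reached = 26 + 90 = 116
Ineligible = 21 + 309 = 330
Num: 300 + 37 + 127 + 29 = 493
Denom: 300 + 37 + 127 + 116 + 29 + 360 = 969
CON1 = 493 / 969 = 0.5088

50.9%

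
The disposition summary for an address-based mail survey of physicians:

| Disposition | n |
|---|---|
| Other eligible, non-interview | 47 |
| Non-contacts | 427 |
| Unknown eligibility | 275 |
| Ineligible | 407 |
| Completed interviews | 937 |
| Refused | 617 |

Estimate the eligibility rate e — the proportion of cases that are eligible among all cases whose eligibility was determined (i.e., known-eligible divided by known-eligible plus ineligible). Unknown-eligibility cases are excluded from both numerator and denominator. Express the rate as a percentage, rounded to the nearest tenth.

83.3%

Known eligible → 937 + 617 + 427 + 47 = 2028
e = 2028 / (2028 + 407) = 2028 / 2435 = 0.8329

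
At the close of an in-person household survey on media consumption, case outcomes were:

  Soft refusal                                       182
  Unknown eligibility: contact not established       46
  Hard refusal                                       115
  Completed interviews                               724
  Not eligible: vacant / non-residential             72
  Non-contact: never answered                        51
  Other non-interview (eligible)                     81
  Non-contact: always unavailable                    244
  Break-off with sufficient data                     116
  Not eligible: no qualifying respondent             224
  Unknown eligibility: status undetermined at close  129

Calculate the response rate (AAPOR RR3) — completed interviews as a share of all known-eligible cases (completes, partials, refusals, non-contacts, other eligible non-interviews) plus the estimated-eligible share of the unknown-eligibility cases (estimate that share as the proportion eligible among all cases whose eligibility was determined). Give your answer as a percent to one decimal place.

43.6%

Refused = 115 + 182 = 297
Non-contacts = 51 + 244 = 295
Unknown eligibility = 46 + 129 = 175
Not eligible = 224 + 72 = 296
Num = 724
Known eligible = 724 + 116 + 297 + 295 + 81 = 1513
e = 1513 / (1513 + 296) = 1513 / 1809 = 0.8364
Eligible share of unknowns = 0.8364 × 175 = 146.37
Base = 1513 + 146.37 = 1659.37
RR3 = 724 / 1659.37 = 0.4363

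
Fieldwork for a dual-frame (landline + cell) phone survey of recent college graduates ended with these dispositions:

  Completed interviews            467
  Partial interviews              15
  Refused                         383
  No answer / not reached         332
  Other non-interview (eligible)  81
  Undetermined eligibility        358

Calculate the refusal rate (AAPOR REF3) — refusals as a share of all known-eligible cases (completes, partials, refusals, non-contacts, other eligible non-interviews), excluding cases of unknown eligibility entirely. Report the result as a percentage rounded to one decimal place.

30.0%

Num: 383
Denominator: 467 + 15 + 383 + 332 + 81 = 1278
REF3 = 383 / 1278 = 0.2997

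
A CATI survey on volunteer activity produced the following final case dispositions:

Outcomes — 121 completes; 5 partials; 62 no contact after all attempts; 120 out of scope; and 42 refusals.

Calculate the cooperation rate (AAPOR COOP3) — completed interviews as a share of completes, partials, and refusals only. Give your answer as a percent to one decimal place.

72.0%

Num: 121
Denom: 121 + 5 + 42 = 168
COOP3 = 121 / 168 = 0.7202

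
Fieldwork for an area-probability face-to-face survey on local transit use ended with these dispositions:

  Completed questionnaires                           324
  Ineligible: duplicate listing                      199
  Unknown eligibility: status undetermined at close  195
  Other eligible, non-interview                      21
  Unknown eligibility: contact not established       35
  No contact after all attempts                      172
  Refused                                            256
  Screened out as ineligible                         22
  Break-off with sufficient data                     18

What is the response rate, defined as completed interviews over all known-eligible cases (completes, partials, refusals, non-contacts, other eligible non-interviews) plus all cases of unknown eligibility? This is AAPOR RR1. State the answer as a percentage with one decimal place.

31.7%

Unknown eligibility = 35 + 195 = 230
Screened out, ineligible = 22 + 199 = 221
Top = 324
Base = 324 + 18 + 256 + 172 + 21 + 230 = 1021
RR1 = 324 / 1021 = 0.3173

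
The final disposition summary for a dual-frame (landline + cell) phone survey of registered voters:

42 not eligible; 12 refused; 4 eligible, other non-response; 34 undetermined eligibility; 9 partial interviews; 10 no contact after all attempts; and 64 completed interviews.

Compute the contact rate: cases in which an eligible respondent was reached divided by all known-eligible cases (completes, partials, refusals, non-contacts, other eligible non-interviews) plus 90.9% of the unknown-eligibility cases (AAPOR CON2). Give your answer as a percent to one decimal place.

Num → 64 + 9 + 12 + 4 = 89
Known eligible → 64 + 9 + 12 + 10 + 4 = 99
Eligible share of unknowns → 0.9090 × 34 = 30.91
Denominator → 99 + 30.91 = 129.91
CON2 = 89 / 129.91 = 0.6851

68.5%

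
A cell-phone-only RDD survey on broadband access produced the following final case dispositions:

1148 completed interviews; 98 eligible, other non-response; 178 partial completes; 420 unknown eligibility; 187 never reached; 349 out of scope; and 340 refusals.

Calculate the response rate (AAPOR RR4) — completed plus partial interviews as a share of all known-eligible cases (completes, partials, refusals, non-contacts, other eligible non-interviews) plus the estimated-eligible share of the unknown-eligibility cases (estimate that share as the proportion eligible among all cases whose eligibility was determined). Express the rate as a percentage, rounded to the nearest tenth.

Numerator → 1148 + 178 = 1326
Determined eligible → 1148 + 178 + 340 + 187 + 98 = 1951
e = 1951 / (1951 + 349) = 1951 / 2300 = 0.8483
Eligible share of unknowns → 0.8483 × 420 = 356.29
Denom → 1951 + 356.29 = 2307.29
RR4 = 1326 / 2307.29 = 0.5747

57.5%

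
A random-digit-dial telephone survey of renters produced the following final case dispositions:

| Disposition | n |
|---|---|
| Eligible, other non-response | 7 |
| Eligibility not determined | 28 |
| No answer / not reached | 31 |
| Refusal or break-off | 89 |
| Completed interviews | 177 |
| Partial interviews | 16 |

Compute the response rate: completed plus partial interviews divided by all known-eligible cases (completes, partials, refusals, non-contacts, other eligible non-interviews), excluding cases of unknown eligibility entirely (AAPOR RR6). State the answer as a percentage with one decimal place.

60.3%

Top = 177 + 16 = 193
Base = 177 + 16 + 89 + 31 + 7 = 320
RR6 = 193 / 320 = 0.6031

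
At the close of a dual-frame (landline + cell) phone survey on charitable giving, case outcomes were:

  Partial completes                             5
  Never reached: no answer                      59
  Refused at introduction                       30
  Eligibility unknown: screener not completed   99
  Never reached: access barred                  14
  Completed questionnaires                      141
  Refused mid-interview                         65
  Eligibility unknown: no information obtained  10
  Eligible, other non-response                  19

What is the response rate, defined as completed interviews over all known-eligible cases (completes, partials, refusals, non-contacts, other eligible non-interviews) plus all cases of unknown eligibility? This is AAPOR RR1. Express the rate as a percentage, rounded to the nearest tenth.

31.9%

Refused = 30 + 65 = 95
No contact after all attempts = 59 + 14 = 73
Unknown eligibility = 99 + 10 = 109
Num = 141
Denominator = 141 + 5 + 95 + 73 + 19 + 109 = 442
RR1 = 141 / 442 = 0.3190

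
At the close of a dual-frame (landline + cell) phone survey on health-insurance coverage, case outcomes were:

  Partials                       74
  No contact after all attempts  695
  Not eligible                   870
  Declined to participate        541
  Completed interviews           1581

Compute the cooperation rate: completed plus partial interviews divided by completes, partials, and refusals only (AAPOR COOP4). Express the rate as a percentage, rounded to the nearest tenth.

Numerator = 1581 + 74 = 1655
Base = 1581 + 74 + 541 = 2196
COOP4 = 1655 / 2196 = 0.7536

75.4%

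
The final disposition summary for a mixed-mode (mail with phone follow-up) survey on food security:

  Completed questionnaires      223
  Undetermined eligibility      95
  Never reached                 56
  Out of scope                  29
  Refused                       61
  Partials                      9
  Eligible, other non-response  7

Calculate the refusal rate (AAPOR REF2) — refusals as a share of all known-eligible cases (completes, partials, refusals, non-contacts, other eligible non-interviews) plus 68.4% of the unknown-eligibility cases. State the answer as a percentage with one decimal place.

14.5%

Top → 61
Known eligible → 223 + 9 + 61 + 56 + 7 = 356
Estimated eligible among unknowns → 0.6840 × 95 = 64.98
Denom → 356 + 64.98 = 420.98
REF2 = 61 / 420.98 = 0.1449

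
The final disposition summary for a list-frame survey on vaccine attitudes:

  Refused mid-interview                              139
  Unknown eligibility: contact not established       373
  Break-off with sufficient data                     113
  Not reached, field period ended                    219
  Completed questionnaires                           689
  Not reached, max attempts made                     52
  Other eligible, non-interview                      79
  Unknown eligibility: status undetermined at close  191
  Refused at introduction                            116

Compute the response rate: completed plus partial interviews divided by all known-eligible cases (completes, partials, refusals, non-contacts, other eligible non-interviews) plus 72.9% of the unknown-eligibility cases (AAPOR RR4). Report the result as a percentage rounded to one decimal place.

44.1%

Refusals = 116 + 139 = 255
No answer / not reached = 219 + 52 = 271
Unknown eligibility = 373 + 191 = 564
Num: 689 + 113 = 802
Known eligible: 689 + 113 + 255 + 271 + 79 = 1407
e × U: 0.7290 × 564 = 411.16
Denom: 1407 + 411.16 = 1818.16
RR4 = 802 / 1818.16 = 0.4411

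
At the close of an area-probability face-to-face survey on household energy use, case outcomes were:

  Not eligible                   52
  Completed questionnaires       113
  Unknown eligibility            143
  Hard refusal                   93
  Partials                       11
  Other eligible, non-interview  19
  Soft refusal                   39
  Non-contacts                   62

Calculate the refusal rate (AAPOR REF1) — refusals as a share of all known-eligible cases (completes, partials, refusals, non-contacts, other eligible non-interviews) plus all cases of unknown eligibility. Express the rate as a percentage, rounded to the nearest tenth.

27.5%

Refused = 93 + 39 = 132
Numerator → 132
Denom → 113 + 11 + 132 + 62 + 19 + 143 = 480
REF1 = 132 / 480 = 0.2750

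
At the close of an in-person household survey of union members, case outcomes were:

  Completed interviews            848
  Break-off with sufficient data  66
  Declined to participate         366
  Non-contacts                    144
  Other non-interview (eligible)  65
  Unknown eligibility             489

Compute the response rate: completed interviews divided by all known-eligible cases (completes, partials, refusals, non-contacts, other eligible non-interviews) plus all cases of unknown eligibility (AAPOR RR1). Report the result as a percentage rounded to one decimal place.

Top → 848
Denom → 848 + 66 + 366 + 144 + 65 + 489 = 1978
RR1 = 848 / 1978 = 0.4287

42.9%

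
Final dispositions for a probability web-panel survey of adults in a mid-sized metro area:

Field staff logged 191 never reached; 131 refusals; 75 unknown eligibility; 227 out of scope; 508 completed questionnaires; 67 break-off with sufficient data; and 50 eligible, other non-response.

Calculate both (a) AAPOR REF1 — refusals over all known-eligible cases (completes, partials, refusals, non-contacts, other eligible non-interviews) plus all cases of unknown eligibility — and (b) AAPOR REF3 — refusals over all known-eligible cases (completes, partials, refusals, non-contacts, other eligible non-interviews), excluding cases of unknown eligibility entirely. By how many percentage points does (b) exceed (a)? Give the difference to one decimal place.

1.0

Top: 131
Denom: 508 + 67 + 131 + 191 + 50 + 75 = 1022
REF1 = 131 / 1022 = 0.1282
Denom: 508 + 67 + 131 + 191 + 50 = 947
REF3 = 131 / 947 = 0.1383
Difference = 13.83 − 12.82 = 1.01 percentage points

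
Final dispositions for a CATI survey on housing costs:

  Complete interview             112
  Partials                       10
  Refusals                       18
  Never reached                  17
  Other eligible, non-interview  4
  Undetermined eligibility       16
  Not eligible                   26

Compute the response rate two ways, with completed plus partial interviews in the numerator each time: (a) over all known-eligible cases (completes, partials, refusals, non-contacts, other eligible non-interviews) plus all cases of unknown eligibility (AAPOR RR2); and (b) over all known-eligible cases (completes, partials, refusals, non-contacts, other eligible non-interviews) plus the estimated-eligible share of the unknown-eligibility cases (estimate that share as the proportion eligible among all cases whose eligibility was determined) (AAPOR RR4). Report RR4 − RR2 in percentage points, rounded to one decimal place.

Numerator = 112 + 10 = 122
Denom = 112 + 10 + 18 + 17 + 4 + 16 = 177
RR2 = 122 / 177 = 0.6893
Known eligible = 112 + 10 + 18 + 17 + 4 = 161
e = 161 / (161 + 26) = 161 / 187 = 0.8610
Eligible share of unknowns = 0.8610 × 16 = 13.78
Denom = 161 + 13.78 = 174.78
RR4 = 122 / 174.78 = 0.6980
Difference = 69.80 − 68.93 = 0.87 percentage points

0.9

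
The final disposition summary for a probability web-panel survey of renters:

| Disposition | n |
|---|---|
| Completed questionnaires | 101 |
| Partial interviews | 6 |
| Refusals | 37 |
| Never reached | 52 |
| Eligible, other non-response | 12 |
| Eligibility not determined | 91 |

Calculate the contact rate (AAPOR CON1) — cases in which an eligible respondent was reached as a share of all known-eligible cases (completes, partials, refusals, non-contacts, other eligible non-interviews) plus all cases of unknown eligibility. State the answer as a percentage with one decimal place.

Numerator → 101 + 6 + 37 + 12 = 156
Denominator → 101 + 6 + 37 + 52 + 12 + 91 = 299
CON1 = 156 / 299 = 0.5217

52.2%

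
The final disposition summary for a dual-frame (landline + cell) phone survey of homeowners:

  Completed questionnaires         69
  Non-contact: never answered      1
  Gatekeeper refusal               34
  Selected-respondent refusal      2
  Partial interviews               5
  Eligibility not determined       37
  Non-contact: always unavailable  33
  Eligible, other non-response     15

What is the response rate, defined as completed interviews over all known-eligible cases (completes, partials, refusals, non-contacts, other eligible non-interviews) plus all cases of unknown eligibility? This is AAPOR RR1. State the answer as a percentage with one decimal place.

35.2%

Refused = 34 + 2 = 36
Never reached = 1 + 33 = 34
Top = 69
Denom = 69 + 5 + 36 + 34 + 15 + 37 = 196
RR1 = 69 / 196 = 0.3520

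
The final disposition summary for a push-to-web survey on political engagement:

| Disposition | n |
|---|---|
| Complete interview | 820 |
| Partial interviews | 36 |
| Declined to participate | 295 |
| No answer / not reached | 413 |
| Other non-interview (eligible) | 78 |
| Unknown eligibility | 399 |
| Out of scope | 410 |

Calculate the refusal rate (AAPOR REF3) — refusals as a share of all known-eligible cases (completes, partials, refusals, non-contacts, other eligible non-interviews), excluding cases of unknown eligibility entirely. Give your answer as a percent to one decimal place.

18.0%

Top = 295
Denominator = 820 + 36 + 295 + 413 + 78 = 1642
REF3 = 295 / 1642 = 0.1797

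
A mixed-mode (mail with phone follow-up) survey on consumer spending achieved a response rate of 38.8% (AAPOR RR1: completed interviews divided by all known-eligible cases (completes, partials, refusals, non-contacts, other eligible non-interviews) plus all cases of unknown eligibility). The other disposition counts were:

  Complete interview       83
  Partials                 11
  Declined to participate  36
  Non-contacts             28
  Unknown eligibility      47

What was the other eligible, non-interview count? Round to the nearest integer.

RR1 = 83 / D = 0.388
D = 83 / 0.388 = 213.9
Remaining denominator categories sum to 205
other eligible, non-interview = 213.9 − 205 ≈ 9

9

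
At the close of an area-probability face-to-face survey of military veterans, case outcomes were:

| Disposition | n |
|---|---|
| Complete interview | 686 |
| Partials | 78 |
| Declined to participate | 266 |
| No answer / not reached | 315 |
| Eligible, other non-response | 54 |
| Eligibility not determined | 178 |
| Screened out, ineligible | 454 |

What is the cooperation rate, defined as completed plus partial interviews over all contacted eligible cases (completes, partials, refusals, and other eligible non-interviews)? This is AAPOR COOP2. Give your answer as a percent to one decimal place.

Num: 686 + 78 = 764
Base: 686 + 78 + 266 + 54 = 1084
COOP2 = 764 / 1084 = 0.7048

70.5%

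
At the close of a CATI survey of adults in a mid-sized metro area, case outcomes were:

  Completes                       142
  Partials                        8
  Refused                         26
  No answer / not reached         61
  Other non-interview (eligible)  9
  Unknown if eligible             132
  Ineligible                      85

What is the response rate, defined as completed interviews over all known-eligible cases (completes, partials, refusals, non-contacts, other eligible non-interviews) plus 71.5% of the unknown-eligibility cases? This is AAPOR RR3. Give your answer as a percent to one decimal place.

41.7%

Num = 142
Eligible (known) = 142 + 8 + 26 + 61 + 9 = 246
Estimated eligible among unknowns = 0.7150 × 132 = 94.38
Base = 246 + 94.38 = 340.38
RR3 = 142 / 340.38 = 0.4172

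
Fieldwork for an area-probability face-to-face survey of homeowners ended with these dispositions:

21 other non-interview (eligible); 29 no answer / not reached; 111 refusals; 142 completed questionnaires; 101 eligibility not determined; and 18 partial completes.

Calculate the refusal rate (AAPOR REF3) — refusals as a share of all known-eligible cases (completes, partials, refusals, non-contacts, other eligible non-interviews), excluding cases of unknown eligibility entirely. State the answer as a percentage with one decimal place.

Top = 111
Denom = 142 + 18 + 111 + 29 + 21 = 321
REF3 = 111 / 321 = 0.3458

34.6%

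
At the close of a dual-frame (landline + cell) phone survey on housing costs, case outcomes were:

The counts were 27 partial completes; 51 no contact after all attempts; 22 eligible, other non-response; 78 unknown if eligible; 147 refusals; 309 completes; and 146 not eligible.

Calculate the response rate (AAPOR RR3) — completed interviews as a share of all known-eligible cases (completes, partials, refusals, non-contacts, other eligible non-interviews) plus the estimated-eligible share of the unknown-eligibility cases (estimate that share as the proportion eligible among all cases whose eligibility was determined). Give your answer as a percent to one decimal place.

50.0%

Numerator = 309
Known eligible = 309 + 27 + 147 + 51 + 22 = 556
e = 556 / (556 + 146) = 556 / 702 = 0.7920
e × U = 0.7920 × 78 = 61.78
Denom = 556 + 61.78 = 617.78
RR3 = 309 / 617.78 = 0.5002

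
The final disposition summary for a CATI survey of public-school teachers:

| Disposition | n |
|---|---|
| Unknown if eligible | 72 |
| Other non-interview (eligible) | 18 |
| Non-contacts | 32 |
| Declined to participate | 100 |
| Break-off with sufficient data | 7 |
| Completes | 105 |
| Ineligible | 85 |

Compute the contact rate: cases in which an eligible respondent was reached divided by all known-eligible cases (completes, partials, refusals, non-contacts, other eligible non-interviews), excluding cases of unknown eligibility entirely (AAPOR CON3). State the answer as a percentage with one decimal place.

87.8%

Top: 105 + 7 + 100 + 18 = 230
Denominator: 105 + 7 + 100 + 32 + 18 = 262
CON3 = 230 / 262 = 0.8779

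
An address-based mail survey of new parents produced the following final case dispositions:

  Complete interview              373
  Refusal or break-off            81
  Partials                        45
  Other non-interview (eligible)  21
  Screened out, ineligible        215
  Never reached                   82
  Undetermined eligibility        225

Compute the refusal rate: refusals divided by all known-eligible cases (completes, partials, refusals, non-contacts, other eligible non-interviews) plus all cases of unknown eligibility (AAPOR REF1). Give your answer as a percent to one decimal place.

Numerator: 81
Denom: 373 + 45 + 81 + 82 + 21 + 225 = 827
REF1 = 81 / 827 = 0.0979

9.8%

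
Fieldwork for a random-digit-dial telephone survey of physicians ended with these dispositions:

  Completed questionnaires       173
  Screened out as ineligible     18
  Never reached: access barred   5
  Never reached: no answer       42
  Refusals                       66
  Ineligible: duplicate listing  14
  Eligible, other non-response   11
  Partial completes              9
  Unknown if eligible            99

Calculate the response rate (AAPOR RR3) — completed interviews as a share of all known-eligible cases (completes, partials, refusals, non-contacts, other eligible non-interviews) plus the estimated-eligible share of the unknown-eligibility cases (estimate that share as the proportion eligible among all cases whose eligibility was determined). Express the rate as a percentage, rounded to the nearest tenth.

43.7%

Never reached = 42 + 5 = 47
Not eligible = 18 + 14 = 32
Num = 173
Eligible (known) = 173 + 9 + 66 + 47 + 11 = 306
e = 306 / (306 + 32) = 306 / 338 = 0.9053
Estimated eligible among unknowns = 0.9053 × 99 = 89.62
Denominator = 306 + 89.62 = 395.62
RR3 = 173 / 395.62 = 0.4373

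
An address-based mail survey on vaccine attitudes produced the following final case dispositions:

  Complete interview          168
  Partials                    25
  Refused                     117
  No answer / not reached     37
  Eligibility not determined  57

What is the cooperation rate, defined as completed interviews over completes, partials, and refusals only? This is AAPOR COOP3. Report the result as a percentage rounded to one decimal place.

54.2%

Top: 168
Denominator: 168 + 25 + 117 = 310
COOP3 = 168 / 310 = 0.5419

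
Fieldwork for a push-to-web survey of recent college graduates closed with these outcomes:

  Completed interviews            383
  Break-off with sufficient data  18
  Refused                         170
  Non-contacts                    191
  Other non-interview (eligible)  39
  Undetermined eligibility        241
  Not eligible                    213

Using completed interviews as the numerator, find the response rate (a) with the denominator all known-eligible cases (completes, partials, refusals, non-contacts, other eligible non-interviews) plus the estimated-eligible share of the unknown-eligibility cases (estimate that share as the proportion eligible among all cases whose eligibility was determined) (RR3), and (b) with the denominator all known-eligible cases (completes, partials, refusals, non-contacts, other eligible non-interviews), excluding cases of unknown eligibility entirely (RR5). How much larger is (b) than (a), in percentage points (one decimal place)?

9.2

Num = 383
Determined eligible = 383 + 18 + 170 + 191 + 39 = 801
e = 801 / (801 + 213) = 801 / 1014 = 0.7899
Estimated eligible among unknowns = 0.7899 × 241 = 190.37
Denominator = 801 + 190.37 = 991.37
RR3 = 383 / 991.37 = 0.3863
Denominator = 383 + 18 + 170 + 191 + 39 = 801
RR5 = 383 / 801 = 0.4782
Difference = 47.82 − 38.63 = 9.19 percentage points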